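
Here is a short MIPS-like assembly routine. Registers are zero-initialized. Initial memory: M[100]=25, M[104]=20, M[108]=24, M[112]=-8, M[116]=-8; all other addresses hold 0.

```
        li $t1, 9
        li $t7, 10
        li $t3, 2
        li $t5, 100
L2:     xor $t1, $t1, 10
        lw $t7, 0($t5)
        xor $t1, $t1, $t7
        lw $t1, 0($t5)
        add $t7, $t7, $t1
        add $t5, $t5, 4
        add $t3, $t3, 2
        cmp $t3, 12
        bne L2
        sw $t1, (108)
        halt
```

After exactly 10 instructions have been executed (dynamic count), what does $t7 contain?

50

$t1=9
$t7=10
$t3=2
$t5=100
$t1=9^10=3
$t7=M[100]=25
$t1=3^25=26
$t1=M[100]=25
$t7=25+25=50
$t5=100+4=104
After step 10: $t7 = 50.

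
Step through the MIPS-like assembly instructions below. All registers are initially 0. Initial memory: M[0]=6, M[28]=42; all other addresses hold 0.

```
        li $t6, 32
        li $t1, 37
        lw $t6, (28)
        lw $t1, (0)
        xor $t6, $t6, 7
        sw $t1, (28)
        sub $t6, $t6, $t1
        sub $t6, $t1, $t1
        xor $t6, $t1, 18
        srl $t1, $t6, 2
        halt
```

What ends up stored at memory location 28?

after li $t6, 32: $t6=32
after li $t1, 37: $t1=37
after lw $t6, (28): $t6=M[28]=42
after lw $t1, (0): $t1=M[0]=6
after xor $t6, $t6, 7: $t6=42^7=45
sw $t1, (28) → M[28]=6
after sub $t6, $t6, $t1: $t6=45-6=39
after sub $t6, $t1, $t1: $t6=6-6=0
after xor $t6, $t1, 18: $t6=6^18=20
after srl $t1, $t6, 2: $t1=20>>2=5
halt.

6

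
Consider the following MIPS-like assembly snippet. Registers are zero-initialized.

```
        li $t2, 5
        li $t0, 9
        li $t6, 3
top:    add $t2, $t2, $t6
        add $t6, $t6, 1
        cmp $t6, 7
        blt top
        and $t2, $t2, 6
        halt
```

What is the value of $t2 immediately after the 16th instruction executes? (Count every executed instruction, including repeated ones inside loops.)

23

after li $t2, 5: $t2=5
after li $t0, 9: $t0=9
after li $t6, 3: $t6=3
after add $t2, $t2, $t6: $t2=5+3=8
after add $t6, $t6, 1: $t6=3+1=4
cmp $t6, 7  (cmp 4,7)
blt top: taken
after add $t2, $t2, $t6: $t2=8+4=12
after add $t6, $t6, 1: $t6=4+1=5
cmp $t6, 7  (cmp 5,7)
blt top: taken
after add $t2, $t2, $t6: $t2=12+5=17
after add $t6, $t6, 1: $t6=5+1=6
cmp $t6, 7  (cmp 6,7)
blt top: taken
after add $t2, $t2, $t6: $t2=17+6=23
After step 16: $t2 = 23.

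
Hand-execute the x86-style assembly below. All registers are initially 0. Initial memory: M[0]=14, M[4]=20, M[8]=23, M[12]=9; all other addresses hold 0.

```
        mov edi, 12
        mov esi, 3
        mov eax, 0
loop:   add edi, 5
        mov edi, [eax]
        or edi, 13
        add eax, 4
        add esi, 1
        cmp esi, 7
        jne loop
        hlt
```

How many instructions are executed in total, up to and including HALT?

mov edi, 12 → edi=12
mov esi, 3 → esi=3
mov eax, 0 → eax=0
add edi, 5 → edi=12+5=17
mov edi, [eax] → edi=M[0]=14
or edi, 13 → edi=14|13=15
add eax, 4 → eax=0+4=4
add esi, 1 → esi=3+1=4
cmp esi, 7  (cmp 4,7)
jne loop: taken
add edi, 5 → edi=15+5=20
mov edi, [eax] → edi=M[4]=20
or edi, 13 → edi=20|13=29
add eax, 4 → eax=4+4=8
add esi, 1 → esi=4+1=5
cmp esi, 7  (cmp 5,7)
jne loop: taken
add edi, 5 → edi=29+5=34
mov edi, [eax] → edi=M[8]=23
or edi, 13 → edi=23|13=31
add eax, 4 → eax=8+4=12
add esi, 1 → esi=5+1=6
cmp esi, 7  (cmp 6,7)
jne loop: taken
add edi, 5 → edi=31+5=36
mov edi, [eax] → edi=M[12]=9
or edi, 13 → edi=9|13=13
add eax, 4 → eax=12+4=16
add esi, 1 → esi=6+1=7
cmp esi, 7  (cmp 7,7)
jne loop: not taken
halt.
Total executed instructions: 32.

32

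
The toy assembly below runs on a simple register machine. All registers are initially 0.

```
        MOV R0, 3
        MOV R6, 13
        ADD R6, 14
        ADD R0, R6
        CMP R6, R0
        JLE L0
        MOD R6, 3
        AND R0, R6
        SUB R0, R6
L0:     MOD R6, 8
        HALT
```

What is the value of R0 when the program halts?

MOV R0, 3 → R0=3
MOV R6, 13 → R6=13
ADD R6, 14 → R6=13+14=27
ADD R0, R6 → R0=3+27=30
CMP R6, R0  (cmp 27,30)
JLE L0: taken
MOD R6, 8 → R6=27%8=3
halt.

30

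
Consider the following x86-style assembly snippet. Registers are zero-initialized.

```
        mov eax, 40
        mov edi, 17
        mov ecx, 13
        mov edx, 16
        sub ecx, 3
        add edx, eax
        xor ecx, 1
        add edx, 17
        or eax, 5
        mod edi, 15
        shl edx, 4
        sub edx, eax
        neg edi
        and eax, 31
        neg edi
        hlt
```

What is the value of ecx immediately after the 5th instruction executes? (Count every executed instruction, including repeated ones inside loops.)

10

after mov eax, 40: eax=40
after mov edi, 17: edi=17
after mov ecx, 13: ecx=13
after mov edx, 16: edx=16
after sub ecx, 3: ecx=13-3=10
After step 5: ecx = 10.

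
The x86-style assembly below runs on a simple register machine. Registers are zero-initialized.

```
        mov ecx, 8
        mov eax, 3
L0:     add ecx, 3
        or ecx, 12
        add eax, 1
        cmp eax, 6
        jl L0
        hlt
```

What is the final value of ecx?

45

ecx=8
eax=3
ecx=8+3=11
ecx=11|12=15
eax=3+1=4
cmp eax, 6  (cmp 4,6)
jl L0: taken
ecx=15+3=18
ecx=18|12=30
eax=4+1=5
cmp eax, 6  (cmp 5,6)
jl L0: taken
ecx=30+3=33
ecx=33|12=45
eax=5+1=6
cmp eax, 6  (cmp 6,6)
jl L0: not taken
halt.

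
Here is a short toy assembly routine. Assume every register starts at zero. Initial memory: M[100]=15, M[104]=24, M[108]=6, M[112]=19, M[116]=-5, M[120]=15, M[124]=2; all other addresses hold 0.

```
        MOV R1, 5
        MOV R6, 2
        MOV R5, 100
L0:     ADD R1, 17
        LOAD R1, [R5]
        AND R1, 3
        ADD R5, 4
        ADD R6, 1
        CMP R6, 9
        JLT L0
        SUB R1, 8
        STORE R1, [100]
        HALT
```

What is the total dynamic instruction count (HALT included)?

after MOV R1, 5: R1=5
after MOV R6, 2: R6=2
after MOV R5, 100: R5=100
after ADD R1, 17: R1=5+17=22
after LOAD R1, [R5]: R1=M[100]=15
after AND R1, 3: R1=15&3=3
after ADD R5, 4: R5=100+4=104
after ADD R6, 1: R6=2+1=3
CMP R6, 9  (cmp 3,9)
JLT L0: taken
after ADD R1, 17: R1=3+17=20
after LOAD R1, [R5]: R1=M[104]=24
after AND R1, 3: R1=24&3=0
after ADD R5, 4: R5=104+4=108
after ADD R6, 1: R6=3+1=4
CMP R6, 9  (cmp 4,9)
JLT L0: taken
after ADD R1, 17: R1=0+17=17
after LOAD R1, [R5]: R1=M[108]=6
after AND R1, 3: R1=6&3=2
after ADD R5, 4: R5=108+4=112
after ADD R6, 1: R6=4+1=5
CMP R6, 9  (cmp 5,9)
JLT L0: taken
after ADD R1, 17: R1=2+17=19
after LOAD R1, [R5]: R1=M[112]=19
after AND R1, 3: R1=19&3=3
after ADD R5, 4: R5=112+4=116
after ADD R6, 1: R6=5+1=6
CMP R6, 9  (cmp 6,9)
JLT L0: taken
after ADD R1, 17: R1=3+17=20
after LOAD R1, [R5]: R1=M[116]=-5
after AND R1, 3: R1=(-5)&3=3
after ADD R5, 4: R5=116+4=120
after ADD R6, 1: R6=6+1=7
CMP R6, 9  (cmp 7,9)
JLT L0: taken
after ADD R1, 17: R1=3+17=20
after LOAD R1, [R5]: R1=M[120]=15
after AND R1, 3: R1=15&3=3
after ADD R5, 4: R5=120+4=124
after ADD R6, 1: R6=7+1=8
CMP R6, 9  (cmp 8,9)
JLT L0: taken
after ADD R1, 17: R1=3+17=20
after LOAD R1, [R5]: R1=M[124]=2
after AND R1, 3: R1=2&3=2
after ADD R5, 4: R5=124+4=128
after ADD R6, 1: R6=8+1=9
CMP R6, 9  (cmp 9,9)
JLT L0: not taken
after SUB R1, 8: R1=2-8=-6
STORE R1, [100] → M[100]=-6
halt.
Total executed instructions: 55.

55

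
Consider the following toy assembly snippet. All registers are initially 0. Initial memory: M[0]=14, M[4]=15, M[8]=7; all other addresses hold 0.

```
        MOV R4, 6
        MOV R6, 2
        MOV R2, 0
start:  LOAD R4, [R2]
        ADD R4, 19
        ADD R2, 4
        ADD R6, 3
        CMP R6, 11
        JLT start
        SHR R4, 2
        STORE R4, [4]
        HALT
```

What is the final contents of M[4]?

6

R4=6
R6=2
R2=0
R4=M[0]=14
R4=14+19=33
R2=0+4=4
R6=2+3=5
CMP R6, 11  (cmp 5,11)
JLT start: taken
R4=M[4]=15
R4=15+19=34
R2=4+4=8
R6=5+3=8
CMP R6, 11  (cmp 8,11)
JLT start: taken
R4=M[8]=7
R4=7+19=26
R2=8+4=12
R6=8+3=11
CMP R6, 11  (cmp 11,11)
JLT start: not taken
R4=26>>2=6
STORE R4, [4] → M[4]=6
halt.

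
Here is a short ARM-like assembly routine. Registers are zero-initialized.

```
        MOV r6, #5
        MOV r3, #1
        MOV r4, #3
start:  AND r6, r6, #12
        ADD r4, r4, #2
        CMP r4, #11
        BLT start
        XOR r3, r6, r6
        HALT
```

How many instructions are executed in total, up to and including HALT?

21

r6=5
r3=1
r4=3
r6=5&12=4
r4=3+2=5
CMP r4, #11  (cmp 5,11)
BLT start: taken
r6=4&12=4
r4=5+2=7
CMP r4, #11  (cmp 7,11)
BLT start: taken
r6=4&12=4
r4=7+2=9
CMP r4, #11  (cmp 9,11)
BLT start: taken
r6=4&12=4
r4=9+2=11
CMP r4, #11  (cmp 11,11)
BLT start: not taken
r3=4^4=0
halt.
Total executed instructions: 21.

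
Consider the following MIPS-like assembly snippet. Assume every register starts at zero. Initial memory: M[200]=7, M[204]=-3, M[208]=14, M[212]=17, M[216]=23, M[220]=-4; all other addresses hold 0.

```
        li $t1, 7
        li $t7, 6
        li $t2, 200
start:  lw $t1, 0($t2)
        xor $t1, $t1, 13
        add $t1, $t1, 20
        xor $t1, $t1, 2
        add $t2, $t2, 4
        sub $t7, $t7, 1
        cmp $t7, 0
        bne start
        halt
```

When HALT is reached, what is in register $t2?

224

li $t1, 7 → $t1=7
li $t7, 6 → $t7=6
li $t2, 200 → $t2=200
lw $t1, 0($t2) → $t1=M[200]=7
xor $t1, $t1, 13 → $t1=7^13=10
add $t1, $t1, 20 → $t1=10+20=30
xor $t1, $t1, 2 → $t1=30^2=28
add $t2, $t2, 4 → $t2=200+4=204
sub $t7, $t7, 1 → $t7=6-1=5
cmp $t7, 0  (cmp 5,0)
bne start: taken
lw $t1, 0($t2) → $t1=M[204]=-3
xor $t1, $t1, 13 → $t1=(-3)^13=-16
add $t1, $t1, 20 → $t1=(-16)+20=4
xor $t1, $t1, 2 → $t1=4^2=6
add $t2, $t2, 4 → $t2=204+4=208
sub $t7, $t7, 1 → $t7=5-1=4
cmp $t7, 0  (cmp 4,0)
bne start: taken
lw $t1, 0($t2) → $t1=M[208]=14
xor $t1, $t1, 13 → $t1=14^13=3
add $t1, $t1, 20 → $t1=3+20=23
xor $t1, $t1, 2 → $t1=23^2=21
add $t2, $t2, 4 → $t2=208+4=212
sub $t7, $t7, 1 → $t7=4-1=3
cmp $t7, 0  (cmp 3,0)
bne start: taken
lw $t1, 0($t2) → $t1=M[212]=17
xor $t1, $t1, 13 → $t1=17^13=28
add $t1, $t1, 20 → $t1=28+20=48
xor $t1, $t1, 2 → $t1=48^2=50
add $t2, $t2, 4 → $t2=212+4=216
sub $t7, $t7, 1 → $t7=3-1=2
cmp $t7, 0  (cmp 2,0)
bne start: taken
lw $t1, 0($t2) → $t1=M[216]=23
xor $t1, $t1, 13 → $t1=23^13=26
add $t1, $t1, 20 → $t1=26+20=46
xor $t1, $t1, 2 → $t1=46^2=44
add $t2, $t2, 4 → $t2=216+4=220
sub $t7, $t7, 1 → $t7=2-1=1
cmp $t7, 0  (cmp 1,0)
bne start: taken
lw $t1, 0($t2) → $t1=M[220]=-4
xor $t1, $t1, 13 → $t1=(-4)^13=-15
add $t1, $t1, 20 → $t1=(-15)+20=5
xor $t1, $t1, 2 → $t1=5^2=7
add $t2, $t2, 4 → $t2=220+4=224
sub $t7, $t7, 1 → $t7=1-1=0
cmp $t7, 0  (cmp 0,0)
bne start: not taken
halt.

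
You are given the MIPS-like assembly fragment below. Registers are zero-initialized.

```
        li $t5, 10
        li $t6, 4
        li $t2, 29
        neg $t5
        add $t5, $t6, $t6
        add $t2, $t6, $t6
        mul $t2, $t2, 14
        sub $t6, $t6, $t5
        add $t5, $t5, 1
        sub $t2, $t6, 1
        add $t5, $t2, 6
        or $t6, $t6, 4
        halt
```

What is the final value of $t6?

$t5=10
$t6=4
$t2=29
$t5=-(10)=-10
$t5=4+4=8
$t2=4+4=8
$t2=8*14=112
$t6=4-8=-4
$t5=8+1=9
$t2=(-4)-1=-5
$t5=(-5)+6=1
$t6=(-4)|4=-4
halt.

-4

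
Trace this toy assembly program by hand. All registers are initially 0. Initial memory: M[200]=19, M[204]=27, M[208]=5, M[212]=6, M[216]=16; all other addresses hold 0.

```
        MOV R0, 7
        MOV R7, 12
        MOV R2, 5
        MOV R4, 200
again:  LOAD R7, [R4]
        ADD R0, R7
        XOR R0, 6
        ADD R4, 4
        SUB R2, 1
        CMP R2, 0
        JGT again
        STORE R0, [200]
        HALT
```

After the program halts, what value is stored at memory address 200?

70

MOV R0, 7 → R0=7
MOV R7, 12 → R7=12
MOV R2, 5 → R2=5
MOV R4, 200 → R4=200
LOAD R7, [R4] → R7=M[200]=19
ADD R0, R7 → R0=7+19=26
XOR R0, 6 → R0=26^6=28
ADD R4, 4 → R4=200+4=204
SUB R2, 1 → R2=5-1=4
CMP R2, 0  (cmp 4,0)
JGT again: taken
LOAD R7, [R4] → R7=M[204]=27
ADD R0, R7 → R0=28+27=55
XOR R0, 6 → R0=55^6=49
ADD R4, 4 → R4=204+4=208
SUB R2, 1 → R2=4-1=3
CMP R2, 0  (cmp 3,0)
JGT again: taken
LOAD R7, [R4] → R7=M[208]=5
ADD R0, R7 → R0=49+5=54
XOR R0, 6 → R0=54^6=48
ADD R4, 4 → R4=208+4=212
SUB R2, 1 → R2=3-1=2
CMP R2, 0  (cmp 2,0)
JGT again: taken
LOAD R7, [R4] → R7=M[212]=6
ADD R0, R7 → R0=48+6=54
XOR R0, 6 → R0=54^6=48
ADD R4, 4 → R4=212+4=216
SUB R2, 1 → R2=2-1=1
CMP R2, 0  (cmp 1,0)
JGT again: taken
LOAD R7, [R4] → R7=M[216]=16
ADD R0, R7 → R0=48+16=64
XOR R0, 6 → R0=64^6=70
ADD R4, 4 → R4=216+4=220
SUB R2, 1 → R2=1-1=0
CMP R2, 0  (cmp 0,0)
JGT again: not taken
STORE R0, [200] → M[200]=70
halt.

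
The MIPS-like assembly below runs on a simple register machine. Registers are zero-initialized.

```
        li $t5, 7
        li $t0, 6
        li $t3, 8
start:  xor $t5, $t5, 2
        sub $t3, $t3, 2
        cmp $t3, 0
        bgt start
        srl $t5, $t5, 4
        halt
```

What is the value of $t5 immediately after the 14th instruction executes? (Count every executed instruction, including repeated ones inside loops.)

$t5=7
$t0=6
$t3=8
$t5=7^2=5
$t3=8-2=6
cmp $t3, 0  (cmp 6,0)
bgt start: taken
$t5=5^2=7
$t3=6-2=4
cmp $t3, 0  (cmp 4,0)
bgt start: taken
$t5=7^2=5
$t3=4-2=2
cmp $t3, 0  (cmp 2,0)
After step 14: $t5 = 5.

5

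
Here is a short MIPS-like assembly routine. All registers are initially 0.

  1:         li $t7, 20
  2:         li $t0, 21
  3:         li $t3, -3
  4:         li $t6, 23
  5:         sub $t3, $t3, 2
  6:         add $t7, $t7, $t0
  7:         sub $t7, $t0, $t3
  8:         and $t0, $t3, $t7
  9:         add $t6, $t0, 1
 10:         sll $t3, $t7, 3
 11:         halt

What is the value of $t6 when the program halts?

after li $t7, 20: $t7=20
after li $t0, 21: $t0=21
after li $t3, -3: $t3=-3
after li $t6, 23: $t6=23
after sub $t3, $t3, 2: $t3=(-3)-2=-5
after add $t7, $t7, $t0: $t7=20+21=41
after sub $t7, $t0, $t3: $t7=21-(-5)=26
after and $t0, $t3, $t7: $t0=(-5)&26=26
after add $t6, $t0, 1: $t6=26+1=27
after sll $t3, $t7, 3: $t3=26<<3=208
halt.

27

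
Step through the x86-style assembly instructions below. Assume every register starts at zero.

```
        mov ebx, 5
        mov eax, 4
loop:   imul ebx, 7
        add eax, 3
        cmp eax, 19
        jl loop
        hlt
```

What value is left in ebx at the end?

ebx=5
eax=4
ebx=5*7=35
eax=4+3=7
cmp eax, 19  (cmp 7,19)
jl loop: taken
ebx=35*7=245
eax=7+3=10
cmp eax, 19  (cmp 10,19)
jl loop: taken
ebx=245*7=1715
eax=10+3=13
cmp eax, 19  (cmp 13,19)
jl loop: taken
ebx=1715*7=12005
eax=13+3=16
cmp eax, 19  (cmp 16,19)
jl loop: taken
ebx=12005*7=84035
eax=16+3=19
cmp eax, 19  (cmp 19,19)
jl loop: not taken
halt.

84035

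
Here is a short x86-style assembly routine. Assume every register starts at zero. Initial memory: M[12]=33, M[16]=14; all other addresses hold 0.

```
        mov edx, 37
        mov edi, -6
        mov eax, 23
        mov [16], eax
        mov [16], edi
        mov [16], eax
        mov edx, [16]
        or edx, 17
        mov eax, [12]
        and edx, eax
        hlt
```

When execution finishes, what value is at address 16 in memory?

edx=37
edi=-6
eax=23
mov [16], eax → M[16]=23
mov [16], edi → M[16]=-6
mov [16], eax → M[16]=23
edx=M[16]=23
edx=23|17=23
eax=M[12]=33
edx=23&33=1
halt.

23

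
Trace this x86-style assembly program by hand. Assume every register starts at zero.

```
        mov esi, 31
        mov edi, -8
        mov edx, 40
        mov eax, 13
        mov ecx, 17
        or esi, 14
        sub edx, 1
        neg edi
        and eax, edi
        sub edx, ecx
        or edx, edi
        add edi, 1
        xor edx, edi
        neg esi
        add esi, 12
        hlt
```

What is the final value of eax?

after mov esi, 31: esi=31
after mov edi, -8: edi=-8
after mov edx, 40: edx=40
after mov eax, 13: eax=13
after mov ecx, 17: ecx=17
after or esi, 14: esi=31|14=31
after sub edx, 1: edx=40-1=39
after neg edi: edi=-(-8)=8
after and eax, edi: eax=13&8=8
after sub edx, ecx: edx=39-17=22
after or edx, edi: edx=22|8=30
after add edi, 1: edi=8+1=9
after xor edx, edi: edx=30^9=23
after neg esi: esi=-(31)=-31
after add esi, 12: esi=(-31)+12=-19
halt.

8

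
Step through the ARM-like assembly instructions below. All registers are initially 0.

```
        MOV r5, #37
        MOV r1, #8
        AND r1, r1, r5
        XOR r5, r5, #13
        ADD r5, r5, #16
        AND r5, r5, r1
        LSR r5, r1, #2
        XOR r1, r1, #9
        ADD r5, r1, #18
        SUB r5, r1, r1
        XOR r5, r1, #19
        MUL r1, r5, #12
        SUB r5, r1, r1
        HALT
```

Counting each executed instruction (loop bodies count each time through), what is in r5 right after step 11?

r5=37
r1=8
r1=8&37=0
r5=37^13=40
r5=40+16=56
r5=56&0=0
r5=0>>2=0
r1=0^9=9
r5=9+18=27
r5=9-9=0
r5=9^19=26
After step 11: r5 = 26.

26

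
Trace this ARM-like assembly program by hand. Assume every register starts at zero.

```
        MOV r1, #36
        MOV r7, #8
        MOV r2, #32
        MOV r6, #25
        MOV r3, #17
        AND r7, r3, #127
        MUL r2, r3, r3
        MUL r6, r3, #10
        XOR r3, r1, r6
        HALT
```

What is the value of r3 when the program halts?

r1=36
r7=8
r2=32
r6=25
r3=17
r7=17&127=17
r2=17*17=289
r6=17*10=170
r3=36^170=142
halt.

142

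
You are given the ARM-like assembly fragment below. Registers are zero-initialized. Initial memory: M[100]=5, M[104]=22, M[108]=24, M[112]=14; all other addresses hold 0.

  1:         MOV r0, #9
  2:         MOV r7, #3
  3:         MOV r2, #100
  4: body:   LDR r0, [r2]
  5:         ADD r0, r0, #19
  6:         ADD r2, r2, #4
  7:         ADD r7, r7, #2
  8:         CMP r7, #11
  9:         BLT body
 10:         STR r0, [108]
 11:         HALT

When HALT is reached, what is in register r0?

33

after MOV r0, #9: r0=9
after MOV r7, #3: r7=3
after MOV r2, #100: r2=100
after LDR r0, [r2]: r0=M[100]=5
after ADD r0, r0, #19: r0=5+19=24
after ADD r2, r2, #4: r2=100+4=104
after ADD r7, r7, #2: r7=3+2=5
CMP r7, #11  (cmp 5,11)
BLT body: taken
after LDR r0, [r2]: r0=M[104]=22
after ADD r0, r0, #19: r0=22+19=41
after ADD r2, r2, #4: r2=104+4=108
after ADD r7, r7, #2: r7=5+2=7
CMP r7, #11  (cmp 7,11)
BLT body: taken
after LDR r0, [r2]: r0=M[108]=24
after ADD r0, r0, #19: r0=24+19=43
after ADD r2, r2, #4: r2=108+4=112
after ADD r7, r7, #2: r7=7+2=9
CMP r7, #11  (cmp 9,11)
BLT body: taken
after LDR r0, [r2]: r0=M[112]=14
after ADD r0, r0, #19: r0=14+19=33
after ADD r2, r2, #4: r2=112+4=116
after ADD r7, r7, #2: r7=9+2=11
CMP r7, #11  (cmp 11,11)
BLT body: not taken
STR r0, [108] → M[108]=33
halt.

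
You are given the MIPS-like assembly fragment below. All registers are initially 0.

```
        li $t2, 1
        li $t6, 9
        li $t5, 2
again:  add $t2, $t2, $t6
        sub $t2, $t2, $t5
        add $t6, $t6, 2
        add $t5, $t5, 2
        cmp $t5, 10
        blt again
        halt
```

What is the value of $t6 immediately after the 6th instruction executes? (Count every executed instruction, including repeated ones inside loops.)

li $t2, 1 → $t2=1
li $t6, 9 → $t6=9
li $t5, 2 → $t5=2
add $t2, $t2, $t6 → $t2=1+9=10
sub $t2, $t2, $t5 → $t2=10-2=8
add $t6, $t6, 2 → $t6=9+2=11
After step 6: $t6 = 11.

11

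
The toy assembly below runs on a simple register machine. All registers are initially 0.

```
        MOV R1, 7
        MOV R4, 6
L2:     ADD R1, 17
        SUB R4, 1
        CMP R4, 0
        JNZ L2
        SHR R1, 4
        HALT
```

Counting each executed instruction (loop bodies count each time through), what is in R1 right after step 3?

after MOV R1, 7: R1=7
after MOV R4, 6: R4=6
after ADD R1, 17: R1=7+17=24
After step 3: R1 = 24.

24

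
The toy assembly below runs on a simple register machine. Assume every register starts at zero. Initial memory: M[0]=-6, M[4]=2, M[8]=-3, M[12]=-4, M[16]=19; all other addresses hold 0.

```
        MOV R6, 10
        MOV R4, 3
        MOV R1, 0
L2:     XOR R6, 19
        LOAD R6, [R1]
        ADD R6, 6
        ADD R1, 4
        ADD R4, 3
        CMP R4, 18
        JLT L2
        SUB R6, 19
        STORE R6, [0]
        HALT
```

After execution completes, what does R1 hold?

MOV R6, 10 → R6=10
MOV R4, 3 → R4=3
MOV R1, 0 → R1=0
XOR R6, 19 → R6=10^19=25
LOAD R6, [R1] → R6=M[0]=-6
ADD R6, 6 → R6=(-6)+6=0
ADD R1, 4 → R1=0+4=4
ADD R4, 3 → R4=3+3=6
CMP R4, 18  (cmp 6,18)
JLT L2: taken
XOR R6, 19 → R6=0^19=19
LOAD R6, [R1] → R6=M[4]=2
ADD R6, 6 → R6=2+6=8
ADD R1, 4 → R1=4+4=8
ADD R4, 3 → R4=6+3=9
CMP R4, 18  (cmp 9,18)
JLT L2: taken
XOR R6, 19 → R6=8^19=27
LOAD R6, [R1] → R6=M[8]=-3
ADD R6, 6 → R6=(-3)+6=3
ADD R1, 4 → R1=8+4=12
ADD R4, 3 → R4=9+3=12
CMP R4, 18  (cmp 12,18)
JLT L2: taken
XOR R6, 19 → R6=3^19=16
LOAD R6, [R1] → R6=M[12]=-4
ADD R6, 6 → R6=(-4)+6=2
ADD R1, 4 → R1=12+4=16
ADD R4, 3 → R4=12+3=15
CMP R4, 18  (cmp 15,18)
JLT L2: taken
XOR R6, 19 → R6=2^19=17
LOAD R6, [R1] → R6=M[16]=19
ADD R6, 6 → R6=19+6=25
ADD R1, 4 → R1=16+4=20
ADD R4, 3 → R4=15+3=18
CMP R4, 18  (cmp 18,18)
JLT L2: not taken
SUB R6, 19 → R6=25-19=6
STORE R6, [0] → M[0]=6
halt.

20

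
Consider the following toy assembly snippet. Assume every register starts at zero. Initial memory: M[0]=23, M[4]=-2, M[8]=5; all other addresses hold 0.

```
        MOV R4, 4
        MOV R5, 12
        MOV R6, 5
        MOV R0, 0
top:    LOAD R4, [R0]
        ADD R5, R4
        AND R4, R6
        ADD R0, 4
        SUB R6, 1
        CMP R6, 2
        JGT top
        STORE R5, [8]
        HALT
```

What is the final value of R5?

38

R4=4
R5=12
R6=5
R0=0
R4=M[0]=23
R5=12+23=35
R4=23&5=5
R0=0+4=4
R6=5-1=4
CMP R6, 2  (cmp 4,2)
JGT top: taken
R4=M[4]=-2
R5=35+(-2)=33
R4=(-2)&4=4
R0=4+4=8
R6=4-1=3
CMP R6, 2  (cmp 3,2)
JGT top: taken
R4=M[8]=5
R5=33+5=38
R4=5&3=1
R0=8+4=12
R6=3-1=2
CMP R6, 2  (cmp 2,2)
JGT top: not taken
STORE R5, [8] → M[8]=38
halt.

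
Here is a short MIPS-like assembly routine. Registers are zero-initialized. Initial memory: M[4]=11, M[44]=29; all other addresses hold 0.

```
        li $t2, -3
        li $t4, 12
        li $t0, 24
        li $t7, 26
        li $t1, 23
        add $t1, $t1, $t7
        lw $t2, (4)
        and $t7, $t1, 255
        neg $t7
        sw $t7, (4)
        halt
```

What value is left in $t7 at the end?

li $t2, -3 → $t2=-3
li $t4, 12 → $t4=12
li $t0, 24 → $t0=24
li $t7, 26 → $t7=26
li $t1, 23 → $t1=23
add $t1, $t1, $t7 → $t1=23+26=49
lw $t2, (4) → $t2=M[4]=11
and $t7, $t1, 255 → $t7=49&255=49
neg $t7 → $t7=-(49)=-49
sw $t7, (4) → M[4]=-49
halt.

-49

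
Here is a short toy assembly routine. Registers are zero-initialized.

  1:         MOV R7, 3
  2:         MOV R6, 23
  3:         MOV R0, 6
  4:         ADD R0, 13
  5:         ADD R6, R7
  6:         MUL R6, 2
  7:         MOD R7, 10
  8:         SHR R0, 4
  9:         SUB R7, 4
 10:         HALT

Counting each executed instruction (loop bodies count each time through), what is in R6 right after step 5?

after MOV R7, 3: R7=3
after MOV R6, 23: R6=23
after MOV R0, 6: R0=6
after ADD R0, 13: R0=6+13=19
after ADD R6, R7: R6=23+3=26
After step 5: R6 = 26.

26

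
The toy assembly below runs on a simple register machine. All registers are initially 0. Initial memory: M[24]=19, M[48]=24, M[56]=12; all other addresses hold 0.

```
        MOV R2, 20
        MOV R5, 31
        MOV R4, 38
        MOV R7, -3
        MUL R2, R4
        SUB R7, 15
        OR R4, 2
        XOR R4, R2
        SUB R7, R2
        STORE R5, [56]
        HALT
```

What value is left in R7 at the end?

MOV R2, 20 → R2=20
MOV R5, 31 → R5=31
MOV R4, 38 → R4=38
MOV R7, -3 → R7=-3
MUL R2, R4 → R2=20*38=760
SUB R7, 15 → R7=(-3)-15=-18
OR R4, 2 → R4=38|2=38
XOR R4, R2 → R4=38^760=734
SUB R7, R2 → R7=(-18)-760=-778
STORE R5, [56] → M[56]=31
halt.

-778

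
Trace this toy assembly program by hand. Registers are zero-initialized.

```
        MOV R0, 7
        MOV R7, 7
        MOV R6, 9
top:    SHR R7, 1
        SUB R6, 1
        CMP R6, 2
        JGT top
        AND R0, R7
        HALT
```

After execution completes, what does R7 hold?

0

R0=7
R7=7
R6=9
R7=7>>1=3
R6=9-1=8
CMP R6, 2  (cmp 8,2)
JGT top: taken
R7=3>>1=1
R6=8-1=7
CMP R6, 2  (cmp 7,2)
JGT top: taken
R7=1>>1=0
R6=7-1=6
CMP R6, 2  (cmp 6,2)
JGT top: taken
R7=0>>1=0
R6=6-1=5
CMP R6, 2  (cmp 5,2)
JGT top: taken
R7=0>>1=0
R6=5-1=4
CMP R6, 2  (cmp 4,2)
JGT top: taken
R7=0>>1=0
R6=4-1=3
CMP R6, 2  (cmp 3,2)
JGT top: taken
R7=0>>1=0
R6=3-1=2
CMP R6, 2  (cmp 2,2)
JGT top: not taken
R0=7&0=0
halt.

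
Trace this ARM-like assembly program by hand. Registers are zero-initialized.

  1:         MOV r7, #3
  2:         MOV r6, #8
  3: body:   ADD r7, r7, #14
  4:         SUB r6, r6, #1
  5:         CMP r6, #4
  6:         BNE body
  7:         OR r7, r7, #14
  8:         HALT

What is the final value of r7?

63

MOV r7, #3 → r7=3
MOV r6, #8 → r6=8
ADD r7, r7, #14 → r7=3+14=17
SUB r6, r6, #1 → r6=8-1=7
CMP r6, #4  (cmp 7,4)
BNE body: taken
ADD r7, r7, #14 → r7=17+14=31
SUB r6, r6, #1 → r6=7-1=6
CMP r6, #4  (cmp 6,4)
BNE body: taken
ADD r7, r7, #14 → r7=31+14=45
SUB r6, r6, #1 → r6=6-1=5
CMP r6, #4  (cmp 5,4)
BNE body: taken
ADD r7, r7, #14 → r7=45+14=59
SUB r6, r6, #1 → r6=5-1=4
CMP r6, #4  (cmp 4,4)
BNE body: not taken
OR r7, r7, #14 → r7=59|14=63
halt.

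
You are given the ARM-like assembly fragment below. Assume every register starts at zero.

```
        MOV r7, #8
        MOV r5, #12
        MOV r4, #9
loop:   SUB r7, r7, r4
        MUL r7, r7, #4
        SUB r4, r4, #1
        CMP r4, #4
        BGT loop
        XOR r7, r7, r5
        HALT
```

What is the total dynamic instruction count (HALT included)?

MOV r7, #8 → r7=8
MOV r5, #12 → r5=12
MOV r4, #9 → r4=9
SUB r7, r7, r4 → r7=8-9=-1
MUL r7, r7, #4 → r7=(-1)*4=-4
SUB r4, r4, #1 → r4=9-1=8
CMP r4, #4  (cmp 8,4)
BGT loop: taken
SUB r7, r7, r4 → r7=(-4)-8=-12
MUL r7, r7, #4 → r7=(-12)*4=-48
SUB r4, r4, #1 → r4=8-1=7
CMP r4, #4  (cmp 7,4)
BGT loop: taken
SUB r7, r7, r4 → r7=(-48)-7=-55
MUL r7, r7, #4 → r7=(-55)*4=-220
SUB r4, r4, #1 → r4=7-1=6
CMP r4, #4  (cmp 6,4)
BGT loop: taken
SUB r7, r7, r4 → r7=(-220)-6=-226
MUL r7, r7, #4 → r7=(-226)*4=-904
SUB r4, r4, #1 → r4=6-1=5
CMP r4, #4  (cmp 5,4)
BGT loop: taken
SUB r7, r7, r4 → r7=(-904)-5=-909
MUL r7, r7, #4 → r7=(-909)*4=-3636
SUB r4, r4, #1 → r4=5-1=4
CMP r4, #4  (cmp 4,4)
BGT loop: not taken
XOR r7, r7, r5 → r7=(-3636)^12=-3648
halt.
Total executed instructions: 30.

30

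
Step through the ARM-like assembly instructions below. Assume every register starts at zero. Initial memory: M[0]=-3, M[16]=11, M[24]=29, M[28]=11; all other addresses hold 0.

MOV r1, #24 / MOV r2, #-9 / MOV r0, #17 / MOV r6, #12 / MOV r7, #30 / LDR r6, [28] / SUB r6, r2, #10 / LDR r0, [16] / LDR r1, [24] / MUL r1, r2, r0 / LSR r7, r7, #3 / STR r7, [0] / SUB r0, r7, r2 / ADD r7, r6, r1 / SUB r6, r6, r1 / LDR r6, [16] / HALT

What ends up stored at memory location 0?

3

after MOV r1, #24: r1=24
after MOV r2, #-9: r2=-9
after MOV r0, #17: r0=17
after MOV r6, #12: r6=12
after MOV r7, #30: r7=30
after LDR r6, [28]: r6=M[28]=11
after SUB r6, r2, #10: r6=(-9)-10=-19
after LDR r0, [16]: r0=M[16]=11
after LDR r1, [24]: r1=M[24]=29
after MUL r1, r2, r0: r1=(-9)*11=-99
after LSR r7, r7, #3: r7=30>>3=3
STR r7, [0] → M[0]=3
after SUB r0, r7, r2: r0=3-(-9)=12
after ADD r7, r6, r1: r7=(-19)+(-99)=-118
after SUB r6, r6, r1: r6=(-19)-(-99)=80
after LDR r6, [16]: r6=M[16]=11
halt.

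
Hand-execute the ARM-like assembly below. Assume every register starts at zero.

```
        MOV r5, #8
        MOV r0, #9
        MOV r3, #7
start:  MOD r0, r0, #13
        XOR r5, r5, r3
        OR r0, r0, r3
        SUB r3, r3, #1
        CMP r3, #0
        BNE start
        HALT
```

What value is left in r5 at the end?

after MOV r5, #8: r5=8
after MOV r0, #9: r0=9
after MOV r3, #7: r3=7
after MOD r0, r0, #13: r0=9%13=9
after XOR r5, r5, r3: r5=8^7=15
after OR r0, r0, r3: r0=9|7=15
after SUB r3, r3, #1: r3=7-1=6
CMP r3, #0  (cmp 6,0)
BNE start: taken
after MOD r0, r0, #13: r0=15%13=2
after XOR r5, r5, r3: r5=15^6=9
after OR r0, r0, r3: r0=2|6=6
after SUB r3, r3, #1: r3=6-1=5
CMP r3, #0  (cmp 5,0)
BNE start: taken
after MOD r0, r0, #13: r0=6%13=6
after XOR r5, r5, r3: r5=9^5=12
after OR r0, r0, r3: r0=6|5=7
after SUB r3, r3, #1: r3=5-1=4
CMP r3, #0  (cmp 4,0)
BNE start: taken
after MOD r0, r0, #13: r0=7%13=7
after XOR r5, r5, r3: r5=12^4=8
after OR r0, r0, r3: r0=7|4=7
after SUB r3, r3, #1: r3=4-1=3
CMP r3, #0  (cmp 3,0)
BNE start: taken
after MOD r0, r0, #13: r0=7%13=7
after XOR r5, r5, r3: r5=8^3=11
after OR r0, r0, r3: r0=7|3=7
after SUB r3, r3, #1: r3=3-1=2
CMP r3, #0  (cmp 2,0)
BNE start: taken
after MOD r0, r0, #13: r0=7%13=7
after XOR r5, r5, r3: r5=11^2=9
after OR r0, r0, r3: r0=7|2=7
after SUB r3, r3, #1: r3=2-1=1
CMP r3, #0  (cmp 1,0)
BNE start: taken
after MOD r0, r0, #13: r0=7%13=7
after XOR r5, r5, r3: r5=9^1=8
after OR r0, r0, r3: r0=7|1=7
after SUB r3, r3, #1: r3=1-1=0
CMP r3, #0  (cmp 0,0)
BNE start: not taken
halt.

8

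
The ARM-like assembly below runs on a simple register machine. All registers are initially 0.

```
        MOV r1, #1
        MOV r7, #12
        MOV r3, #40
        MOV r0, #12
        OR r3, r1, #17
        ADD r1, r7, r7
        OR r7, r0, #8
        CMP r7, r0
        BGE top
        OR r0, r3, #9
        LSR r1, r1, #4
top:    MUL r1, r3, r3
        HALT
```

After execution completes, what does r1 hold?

289

after MOV r1, #1: r1=1
after MOV r7, #12: r7=12
after MOV r3, #40: r3=40
after MOV r0, #12: r0=12
after OR r3, r1, #17: r3=1|17=17
after ADD r1, r7, r7: r1=12+12=24
after OR r7, r0, #8: r7=12|8=12
CMP r7, r0  (cmp 12,12)
BGE top: taken
after MUL r1, r3, r3: r1=17*17=289
halt.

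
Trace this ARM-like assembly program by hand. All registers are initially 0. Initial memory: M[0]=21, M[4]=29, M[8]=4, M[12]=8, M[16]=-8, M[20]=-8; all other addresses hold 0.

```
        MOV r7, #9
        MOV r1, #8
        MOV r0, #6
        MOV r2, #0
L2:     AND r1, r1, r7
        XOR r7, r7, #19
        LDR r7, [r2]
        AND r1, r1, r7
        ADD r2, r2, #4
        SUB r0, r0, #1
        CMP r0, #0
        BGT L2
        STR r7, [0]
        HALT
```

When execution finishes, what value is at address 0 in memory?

r7=9
r1=8
r0=6
r2=0
r1=8&9=8
r7=9^19=26
r7=M[0]=21
r1=8&21=0
r2=0+4=4
r0=6-1=5
CMP r0, #0  (cmp 5,0)
BGT L2: taken
r1=0&21=0
r7=21^19=6
r7=M[4]=29
r1=0&29=0
r2=4+4=8
r0=5-1=4
CMP r0, #0  (cmp 4,0)
BGT L2: taken
r1=0&29=0
r7=29^19=14
r7=M[8]=4
r1=0&4=0
r2=8+4=12
r0=4-1=3
CMP r0, #0  (cmp 3,0)
BGT L2: taken
r1=0&4=0
r7=4^19=23
r7=M[12]=8
r1=0&8=0
r2=12+4=16
r0=3-1=2
CMP r0, #0  (cmp 2,0)
BGT L2: taken
r1=0&8=0
r7=8^19=27
r7=M[16]=-8
r1=0&(-8)=0
r2=16+4=20
r0=2-1=1
CMP r0, #0  (cmp 1,0)
BGT L2: taken
r1=0&(-8)=0
r7=(-8)^19=-21
r7=M[20]=-8
r1=0&(-8)=0
r2=20+4=24
r0=1-1=0
CMP r0, #0  (cmp 0,0)
BGT L2: not taken
STR r7, [0] → M[0]=-8
halt.

-8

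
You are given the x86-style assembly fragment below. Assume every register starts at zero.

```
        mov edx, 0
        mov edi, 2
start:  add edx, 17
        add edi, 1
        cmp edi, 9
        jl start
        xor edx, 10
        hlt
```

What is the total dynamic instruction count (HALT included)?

edx=0
edi=2
edx=0+17=17
edi=2+1=3
cmp edi, 9  (cmp 3,9)
jl start: taken
edx=17+17=34
edi=3+1=4
cmp edi, 9  (cmp 4,9)
jl start: taken
edx=34+17=51
edi=4+1=5
cmp edi, 9  (cmp 5,9)
jl start: taken
edx=51+17=68
edi=5+1=6
cmp edi, 9  (cmp 6,9)
jl start: taken
edx=68+17=85
edi=6+1=7
cmp edi, 9  (cmp 7,9)
jl start: taken
edx=85+17=102
edi=7+1=8
cmp edi, 9  (cmp 8,9)
jl start: taken
edx=102+17=119
edi=8+1=9
cmp edi, 9  (cmp 9,9)
jl start: not taken
edx=119^10=125
halt.
Total executed instructions: 32.

32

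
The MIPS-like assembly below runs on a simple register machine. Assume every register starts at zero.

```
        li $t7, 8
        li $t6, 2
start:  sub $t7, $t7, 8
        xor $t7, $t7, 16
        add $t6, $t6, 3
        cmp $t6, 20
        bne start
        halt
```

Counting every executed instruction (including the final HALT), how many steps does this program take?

33

li $t7, 8 → $t7=8
li $t6, 2 → $t6=2
sub $t7, $t7, 8 → $t7=8-8=0
xor $t7, $t7, 16 → $t7=0^16=16
add $t6, $t6, 3 → $t6=2+3=5
cmp $t6, 20  (cmp 5,20)
bne start: taken
sub $t7, $t7, 8 → $t7=16-8=8
xor $t7, $t7, 16 → $t7=8^16=24
add $t6, $t6, 3 → $t6=5+3=8
cmp $t6, 20  (cmp 8,20)
bne start: taken
sub $t7, $t7, 8 → $t7=24-8=16
xor $t7, $t7, 16 → $t7=16^16=0
add $t6, $t6, 3 → $t6=8+3=11
cmp $t6, 20  (cmp 11,20)
bne start: taken
sub $t7, $t7, 8 → $t7=0-8=-8
xor $t7, $t7, 16 → $t7=(-8)^16=-24
add $t6, $t6, 3 → $t6=11+3=14
cmp $t6, 20  (cmp 14,20)
bne start: taken
sub $t7, $t7, 8 → $t7=(-24)-8=-32
xor $t7, $t7, 16 → $t7=(-32)^16=-16
add $t6, $t6, 3 → $t6=14+3=17
cmp $t6, 20  (cmp 17,20)
bne start: taken
sub $t7, $t7, 8 → $t7=(-16)-8=-24
xor $t7, $t7, 16 → $t7=(-24)^16=-8
add $t6, $t6, 3 → $t6=17+3=20
cmp $t6, 20  (cmp 20,20)
bne start: not taken
halt.
Total executed instructions: 33.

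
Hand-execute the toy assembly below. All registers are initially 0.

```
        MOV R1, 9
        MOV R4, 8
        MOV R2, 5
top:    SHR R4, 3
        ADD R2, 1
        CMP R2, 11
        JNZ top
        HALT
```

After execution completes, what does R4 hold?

MOV R1, 9 → R1=9
MOV R4, 8 → R4=8
MOV R2, 5 → R2=5
SHR R4, 3 → R4=8>>3=1
ADD R2, 1 → R2=5+1=6
CMP R2, 11  (cmp 6,11)
JNZ top: taken
SHR R4, 3 → R4=1>>3=0
ADD R2, 1 → R2=6+1=7
CMP R2, 11  (cmp 7,11)
JNZ top: taken
SHR R4, 3 → R4=0>>3=0
ADD R2, 1 → R2=7+1=8
CMP R2, 11  (cmp 8,11)
JNZ top: taken
SHR R4, 3 → R4=0>>3=0
ADD R2, 1 → R2=8+1=9
CMP R2, 11  (cmp 9,11)
JNZ top: taken
SHR R4, 3 → R4=0>>3=0
ADD R2, 1 → R2=9+1=10
CMP R2, 11  (cmp 10,11)
JNZ top: taken
SHR R4, 3 → R4=0>>3=0
ADD R2, 1 → R2=10+1=11
CMP R2, 11  (cmp 11,11)
JNZ top: not taken
halt.

0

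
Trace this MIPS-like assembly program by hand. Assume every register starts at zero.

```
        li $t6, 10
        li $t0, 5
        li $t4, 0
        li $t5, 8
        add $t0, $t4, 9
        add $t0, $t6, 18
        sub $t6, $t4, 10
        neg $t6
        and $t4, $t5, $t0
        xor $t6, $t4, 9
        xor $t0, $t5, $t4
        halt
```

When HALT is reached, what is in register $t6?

li $t6, 10 → $t6=10
li $t0, 5 → $t0=5
li $t4, 0 → $t4=0
li $t5, 8 → $t5=8
add $t0, $t4, 9 → $t0=0+9=9
add $t0, $t6, 18 → $t0=10+18=28
sub $t6, $t4, 10 → $t6=0-10=-10
neg $t6 → $t6=-(-10)=10
and $t4, $t5, $t0 → $t4=8&28=8
xor $t6, $t4, 9 → $t6=8^9=1
xor $t0, $t5, $t4 → $t0=8^8=0
halt.

1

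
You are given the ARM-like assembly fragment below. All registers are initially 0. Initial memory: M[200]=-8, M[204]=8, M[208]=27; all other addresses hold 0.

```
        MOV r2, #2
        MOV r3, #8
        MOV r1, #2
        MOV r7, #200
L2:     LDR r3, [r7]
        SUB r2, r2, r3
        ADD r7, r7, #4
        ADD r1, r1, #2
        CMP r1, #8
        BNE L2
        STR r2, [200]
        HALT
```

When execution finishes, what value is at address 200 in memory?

-25

after MOV r2, #2: r2=2
after MOV r3, #8: r3=8
after MOV r1, #2: r1=2
after MOV r7, #200: r7=200
after LDR r3, [r7]: r3=M[200]=-8
after SUB r2, r2, r3: r2=2-(-8)=10
after ADD r7, r7, #4: r7=200+4=204
after ADD r1, r1, #2: r1=2+2=4
CMP r1, #8  (cmp 4,8)
BNE L2: taken
after LDR r3, [r7]: r3=M[204]=8
after SUB r2, r2, r3: r2=10-8=2
after ADD r7, r7, #4: r7=204+4=208
after ADD r1, r1, #2: r1=4+2=6
CMP r1, #8  (cmp 6,8)
BNE L2: taken
after LDR r3, [r7]: r3=M[208]=27
after SUB r2, r2, r3: r2=2-27=-25
after ADD r7, r7, #4: r7=208+4=212
after ADD r1, r1, #2: r1=6+2=8
CMP r1, #8  (cmp 8,8)
BNE L2: not taken
STR r2, [200] → M[200]=-25
halt.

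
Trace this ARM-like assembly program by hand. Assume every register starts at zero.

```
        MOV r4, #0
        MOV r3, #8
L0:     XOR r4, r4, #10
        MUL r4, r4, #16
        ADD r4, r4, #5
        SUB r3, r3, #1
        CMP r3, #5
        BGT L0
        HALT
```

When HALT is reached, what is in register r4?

45045

after MOV r4, #0: r4=0
after MOV r3, #8: r3=8
after XOR r4, r4, #10: r4=0^10=10
after MUL r4, r4, #16: r4=10*16=160
after ADD r4, r4, #5: r4=160+5=165
after SUB r3, r3, #1: r3=8-1=7
CMP r3, #5  (cmp 7,5)
BGT L0: taken
after XOR r4, r4, #10: r4=165^10=175
after MUL r4, r4, #16: r4=175*16=2800
after ADD r4, r4, #5: r4=2800+5=2805
after SUB r3, r3, #1: r3=7-1=6
CMP r3, #5  (cmp 6,5)
BGT L0: taken
after XOR r4, r4, #10: r4=2805^10=2815
after MUL r4, r4, #16: r4=2815*16=45040
after ADD r4, r4, #5: r4=45040+5=45045
after SUB r3, r3, #1: r3=6-1=5
CMP r3, #5  (cmp 5,5)
BGT L0: not taken
halt.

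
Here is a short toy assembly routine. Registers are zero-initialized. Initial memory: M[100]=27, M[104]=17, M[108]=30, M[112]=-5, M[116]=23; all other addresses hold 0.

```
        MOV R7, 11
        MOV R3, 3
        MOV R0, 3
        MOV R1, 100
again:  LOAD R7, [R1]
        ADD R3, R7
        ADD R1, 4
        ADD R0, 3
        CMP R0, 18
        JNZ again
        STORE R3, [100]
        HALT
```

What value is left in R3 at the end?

95

after MOV R7, 11: R7=11
after MOV R3, 3: R3=3
after MOV R0, 3: R0=3
after MOV R1, 100: R1=100
after LOAD R7, [R1]: R7=M[100]=27
after ADD R3, R7: R3=3+27=30
after ADD R1, 4: R1=100+4=104
after ADD R0, 3: R0=3+3=6
CMP R0, 18  (cmp 6,18)
JNZ again: taken
after LOAD R7, [R1]: R7=M[104]=17
after ADD R3, R7: R3=30+17=47
after ADD R1, 4: R1=104+4=108
after ADD R0, 3: R0=6+3=9
CMP R0, 18  (cmp 9,18)
JNZ again: taken
after LOAD R7, [R1]: R7=M[108]=30
after ADD R3, R7: R3=47+30=77
after ADD R1, 4: R1=108+4=112
after ADD R0, 3: R0=9+3=12
CMP R0, 18  (cmp 12,18)
JNZ again: taken
after LOAD R7, [R1]: R7=M[112]=-5
after ADD R3, R7: R3=77+(-5)=72
after ADD R1, 4: R1=112+4=116
after ADD R0, 3: R0=12+3=15
CMP R0, 18  (cmp 15,18)
JNZ again: taken
after LOAD R7, [R1]: R7=M[116]=23
after ADD R3, R7: R3=72+23=95
after ADD R1, 4: R1=116+4=120
after ADD R0, 3: R0=15+3=18
CMP R0, 18  (cmp 18,18)
JNZ again: not taken
STORE R3, [100] → M[100]=95
halt.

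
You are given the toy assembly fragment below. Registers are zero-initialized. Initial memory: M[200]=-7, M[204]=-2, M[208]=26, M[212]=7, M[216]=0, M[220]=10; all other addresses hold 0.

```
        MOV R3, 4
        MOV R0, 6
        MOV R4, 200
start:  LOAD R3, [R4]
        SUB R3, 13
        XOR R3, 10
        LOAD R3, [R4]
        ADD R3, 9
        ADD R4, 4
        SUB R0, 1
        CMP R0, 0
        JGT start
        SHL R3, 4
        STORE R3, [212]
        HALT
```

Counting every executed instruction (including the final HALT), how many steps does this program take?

60

R3=4
R0=6
R4=200
R3=M[200]=-7
R3=(-7)-13=-20
R3=(-20)^10=-26
R3=M[200]=-7
R3=(-7)+9=2
R4=200+4=204
R0=6-1=5
CMP R0, 0  (cmp 5,0)
JGT start: taken
R3=M[204]=-2
R3=(-2)-13=-15
R3=(-15)^10=-5
R3=M[204]=-2
R3=(-2)+9=7
R4=204+4=208
R0=5-1=4
CMP R0, 0  (cmp 4,0)
JGT start: taken
R3=M[208]=26
R3=26-13=13
R3=13^10=7
R3=M[208]=26
R3=26+9=35
R4=208+4=212
R0=4-1=3
CMP R0, 0  (cmp 3,0)
JGT start: taken
R3=M[212]=7
R3=7-13=-6
R3=(-6)^10=-16
R3=M[212]=7
R3=7+9=16
R4=212+4=216
R0=3-1=2
CMP R0, 0  (cmp 2,0)
JGT start: taken
R3=M[216]=0
R3=0-13=-13
R3=(-13)^10=-7
R3=M[216]=0
R3=0+9=9
R4=216+4=220
R0=2-1=1
CMP R0, 0  (cmp 1,0)
JGT start: taken
R3=M[220]=10
R3=10-13=-3
R3=(-3)^10=-9
R3=M[220]=10
R3=10+9=19
R4=220+4=224
R0=1-1=0
CMP R0, 0  (cmp 0,0)
JGT start: not taken
R3=19<<4=304
STORE R3, [212] → M[212]=304
halt.
Total executed instructions: 60.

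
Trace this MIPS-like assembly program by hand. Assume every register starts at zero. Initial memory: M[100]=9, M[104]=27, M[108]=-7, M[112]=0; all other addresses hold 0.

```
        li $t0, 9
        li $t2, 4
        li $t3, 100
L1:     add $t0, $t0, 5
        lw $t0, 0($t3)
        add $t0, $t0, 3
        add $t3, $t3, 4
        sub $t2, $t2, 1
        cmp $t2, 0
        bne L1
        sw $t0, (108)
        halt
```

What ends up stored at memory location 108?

3

$t0=9
$t2=4
$t3=100
$t0=9+5=14
$t0=M[100]=9
$t0=9+3=12
$t3=100+4=104
$t2=4-1=3
cmp $t2, 0  (cmp 3,0)
bne L1: taken
$t0=12+5=17
$t0=M[104]=27
$t0=27+3=30
$t3=104+4=108
$t2=3-1=2
cmp $t2, 0  (cmp 2,0)
bne L1: taken
$t0=30+5=35
$t0=M[108]=-7
$t0=(-7)+3=-4
$t3=108+4=112
$t2=2-1=1
cmp $t2, 0  (cmp 1,0)
bne L1: taken
$t0=(-4)+5=1
$t0=M[112]=0
$t0=0+3=3
$t3=112+4=116
$t2=1-1=0
cmp $t2, 0  (cmp 0,0)
bne L1: not taken
sw $t0, (108) → M[108]=3
halt.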